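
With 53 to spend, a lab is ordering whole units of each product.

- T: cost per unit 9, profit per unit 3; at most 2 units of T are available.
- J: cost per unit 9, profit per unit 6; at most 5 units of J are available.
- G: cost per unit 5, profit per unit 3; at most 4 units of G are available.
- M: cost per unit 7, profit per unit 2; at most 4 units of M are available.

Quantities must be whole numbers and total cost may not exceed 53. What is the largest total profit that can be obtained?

Take 4×J and 3×G: cost 51 ≤ 53, profit 4·6 + 3·3 = 33.
No other integer combination yields more.

33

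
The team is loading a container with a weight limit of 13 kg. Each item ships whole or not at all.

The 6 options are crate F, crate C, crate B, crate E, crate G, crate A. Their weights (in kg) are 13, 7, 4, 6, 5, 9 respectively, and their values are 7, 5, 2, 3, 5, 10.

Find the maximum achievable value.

12

This is an integer program with binary decision variables.
crate B + crate A: weight 4 + 9 = 13 ≤ 13, value 2 + 10 = 12.
crate A: weight 9 ≤ 13, value 10.
Best is crate B and crate A with total value 12.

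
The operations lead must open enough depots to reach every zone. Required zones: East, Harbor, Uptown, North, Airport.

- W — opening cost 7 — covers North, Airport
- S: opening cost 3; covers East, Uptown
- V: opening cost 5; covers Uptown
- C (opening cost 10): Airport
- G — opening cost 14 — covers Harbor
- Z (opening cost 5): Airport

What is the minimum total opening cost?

24

Choose W, S, and G: together they cover East, Harbor, Uptown, North, Airport — every zone.
Total opening cost: 7 + 3 + 14 = 24.
No cover costs less than 24.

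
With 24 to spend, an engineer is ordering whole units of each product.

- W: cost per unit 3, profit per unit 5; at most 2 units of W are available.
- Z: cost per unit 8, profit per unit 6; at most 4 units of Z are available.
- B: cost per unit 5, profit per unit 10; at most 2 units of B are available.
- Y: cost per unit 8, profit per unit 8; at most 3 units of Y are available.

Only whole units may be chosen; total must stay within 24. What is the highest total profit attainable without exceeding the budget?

38

2×W, 2×B, and 1×Y: cost 24 ≤ 24, profit 2·5 + 2·10 + 1·8 = 38.
2×W, 1×Z, and 2×B: cost 24 ≤ 24, profit 2·5 + 1·6 + 2·10 = 36.
Best is 38.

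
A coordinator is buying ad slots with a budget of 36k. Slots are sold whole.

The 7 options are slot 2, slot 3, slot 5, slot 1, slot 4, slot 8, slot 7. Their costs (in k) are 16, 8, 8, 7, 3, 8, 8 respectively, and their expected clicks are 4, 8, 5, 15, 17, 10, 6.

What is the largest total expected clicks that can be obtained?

56

slot 5 + slot 1 + slot 4 + slot 8 + slot 7: cost 8 + 7 + 3 + 8 + 8 = 34 ≤ 36, expected clicks 5 + 15 + 17 + 10 + 6 = 53.
slot 3 + slot 1 + slot 4 + slot 8 + slot 7: cost 8 + 7 + 3 + 8 + 8 = 34 ≤ 36, expected clicks 8 + 15 + 17 + 10 + 6 = 56.
slot 3 + slot 5 + slot 1 + slot 4 + slot 8: cost 8 + 8 + 7 + 3 + 8 = 34 ≤ 36, expected clicks 8 + 5 + 15 + 17 + 10 = 55.
Best is slot 3, slot 1, slot 4, slot 8, and slot 7 with total expected clicks 56.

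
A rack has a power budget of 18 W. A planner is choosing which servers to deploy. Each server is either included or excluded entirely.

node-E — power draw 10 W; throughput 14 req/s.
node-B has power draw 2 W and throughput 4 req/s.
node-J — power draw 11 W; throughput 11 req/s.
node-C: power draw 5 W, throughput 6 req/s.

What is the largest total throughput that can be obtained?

node-E + node-C: power draw 10 + 5 = 15 ≤ 18, throughput 14 + 6 = 20.
node-B + node-J + node-C: power draw 2 + 11 + 5 = 18 ≤ 18, throughput 4 + 11 + 6 = 21.
node-E + node-B + node-C: power draw 10 + 2 + 5 = 17 ≤ 18, throughput 14 + 4 + 6 = 24.
Best is node-E, node-B, and node-C with total throughput 24.

24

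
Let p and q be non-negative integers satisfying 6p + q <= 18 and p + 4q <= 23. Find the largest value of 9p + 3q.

33

(p,q)=(2,5): 6·2+1·5=17≤18, 1·2+4·5=22≤23, objective 33.
(p,q)=(2,4): 6·2+1·4=16≤18, 1·2+4·4=18≤23, objective 30.
(p,q)=(1,5): 6·1+1·5=11≤18, 1·1+4·5=21≤23, objective 24.
No feasible integer point exceeds 33.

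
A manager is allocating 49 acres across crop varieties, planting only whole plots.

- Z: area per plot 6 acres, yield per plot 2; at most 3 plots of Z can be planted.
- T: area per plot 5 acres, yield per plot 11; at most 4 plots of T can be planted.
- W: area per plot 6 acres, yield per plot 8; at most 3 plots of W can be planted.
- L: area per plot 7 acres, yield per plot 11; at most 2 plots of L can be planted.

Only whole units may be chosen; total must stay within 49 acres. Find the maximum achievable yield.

82

This is a bounded integer knapsack.
T has the best ratio (11/5); taking only T gives at most 4×11 = 44 (stopped by the supply cap of 4).
Mixing does better — 4×T, 2×W, and 2×L: area 46 ≤ 49, yield 4·11 + 2·8 + 2·11 = 82.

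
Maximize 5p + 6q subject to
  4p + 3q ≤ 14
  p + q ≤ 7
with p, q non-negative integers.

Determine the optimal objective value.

The continuous relaxation peaks at (0, 4.67) with value 28.00; rounding to a feasible lattice point costs some objective.
(p,q)=(0,4) is feasible, giving 24.
(p,q)=(1,3) is feasible, giving 23.
No feasible integer point exceeds 24.

24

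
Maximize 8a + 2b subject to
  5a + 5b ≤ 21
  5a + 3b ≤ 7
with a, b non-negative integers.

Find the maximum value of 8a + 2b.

8

(a,b)=(1,0) is feasible, giving 8.
(a,b)=(0,1) is feasible, giving 2.
(a,b)=(0,0) is feasible, giving 0.
The best lattice point is (1,0), giving 8.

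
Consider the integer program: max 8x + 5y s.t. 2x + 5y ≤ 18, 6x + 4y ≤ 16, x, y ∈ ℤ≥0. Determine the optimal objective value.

21

(x,y)=(2,1): 2·2+5·1=9≤18, 6·2+4·1=16≤16, objective 21.
(x,y)=(1,2): 2·1+5·2=12≤18, 6·1+4·2=14≤16, objective 18.
(x,y)=(2,0): 2·2+5·0=4≤18, 6·2+4·0=12≤16, objective 16.
No feasible integer point exceeds 21.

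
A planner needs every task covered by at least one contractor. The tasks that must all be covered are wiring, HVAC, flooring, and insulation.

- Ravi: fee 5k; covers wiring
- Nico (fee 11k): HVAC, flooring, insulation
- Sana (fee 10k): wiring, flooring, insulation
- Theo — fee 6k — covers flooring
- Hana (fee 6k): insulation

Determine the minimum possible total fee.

16

The greedy cost-per-new-task heuristic would pick Sana and Nico for 21, but a cheaper cover exists.
Choose Ravi and Nico: together they cover wiring, HVAC, flooring, insulation — every task.
Total fee: 5 + 11 = 16.
No cover costs less than 16.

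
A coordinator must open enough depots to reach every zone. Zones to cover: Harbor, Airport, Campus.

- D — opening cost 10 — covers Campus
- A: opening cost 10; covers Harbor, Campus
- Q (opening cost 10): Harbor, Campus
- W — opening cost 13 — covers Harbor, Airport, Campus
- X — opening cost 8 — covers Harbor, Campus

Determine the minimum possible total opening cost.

13

The greedy cost-per-new-zone heuristic would pick X and W for 21, but a cheaper cover exists.
W alone covers Harbor, Airport, Campus — every zone.
Total opening cost: 13.
No cover costs less than 13.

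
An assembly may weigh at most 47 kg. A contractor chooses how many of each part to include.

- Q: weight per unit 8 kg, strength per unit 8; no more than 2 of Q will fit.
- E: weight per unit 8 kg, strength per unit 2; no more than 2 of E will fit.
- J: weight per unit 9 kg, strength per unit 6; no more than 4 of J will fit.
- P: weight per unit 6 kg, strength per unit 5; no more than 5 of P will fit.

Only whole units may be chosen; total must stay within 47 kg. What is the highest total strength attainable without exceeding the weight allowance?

Q has the best ratio (8/8); taking only Q gives at most 2×8 = 16 (stopped by the supply cap of 2).
Mixing does better — 2×Q and 5×P: weight 46 ≤ 47, strength 2·8 + 5·5 = 41.

41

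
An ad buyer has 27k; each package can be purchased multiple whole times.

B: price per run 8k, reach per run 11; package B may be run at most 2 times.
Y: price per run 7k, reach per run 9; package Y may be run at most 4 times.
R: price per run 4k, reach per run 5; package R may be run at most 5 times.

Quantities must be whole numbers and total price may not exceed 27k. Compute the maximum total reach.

Take 2×B, 1×Y, and 1×R: price 27 ≤ 27, reach 2·11 + 1·9 + 1·5 = 36.
B has the best ratio (11/8) and is taken to its limit of 2; remaining capacity is filled optimally with the others.

36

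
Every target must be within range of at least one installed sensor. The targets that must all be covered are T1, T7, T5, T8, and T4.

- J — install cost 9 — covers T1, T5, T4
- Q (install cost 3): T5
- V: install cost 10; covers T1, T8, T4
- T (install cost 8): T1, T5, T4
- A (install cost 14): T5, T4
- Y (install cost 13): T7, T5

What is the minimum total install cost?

23

The greedy cost-per-new-target heuristic would pick T, V, and Y for 31, but a cheaper cover exists.
Choose V and Y: together they cover T1, T7, T5, T8, T4 — every target.
Total install cost: 10 + 13 = 23.
No cover costs less than 23.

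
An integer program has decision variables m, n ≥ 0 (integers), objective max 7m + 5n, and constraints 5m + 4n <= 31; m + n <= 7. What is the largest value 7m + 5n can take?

(m,n)=(6,0): 5·6+4·0=30≤31, 1·6+1·0=6≤7, objective 42.
(m,n)=(5,1): 5·5+4·1=29≤31, 1·5+1·1=6≤7, objective 40.
(m,n)=(5,0): 5·5+4·0=25≤31, 1·5+1·0=5≤7, objective 35.
No feasible integer point exceeds 42.

42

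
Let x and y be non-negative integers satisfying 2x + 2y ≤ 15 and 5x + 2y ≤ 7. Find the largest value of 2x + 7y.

(x,y)=(0,3): 2·0+2·3=6≤15, 5·0+2·3=6≤7, objective 21.
(x,y)=(0,2): 2·0+2·2=4≤15, 5·0+2·2=4≤7, objective 14.
Maximum is 21 at (x,y)=(0,3).

21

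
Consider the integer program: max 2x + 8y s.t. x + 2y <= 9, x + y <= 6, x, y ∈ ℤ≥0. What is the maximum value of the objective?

34

(x,y)=(1,4): 1·1+2·4=9≤9, 1·1+1·4=5≤6, objective 34.
(x,y)=(0,4): 1·0+2·4=8≤9, 1·0+1·4=4≤6, objective 32.
No feasible integer point exceeds 34.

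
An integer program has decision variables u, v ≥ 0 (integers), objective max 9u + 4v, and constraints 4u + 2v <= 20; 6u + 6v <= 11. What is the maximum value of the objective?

9

(u,v)=(1,0): 4·1+2·0=4≤20, 6·1+6·0=6≤11, objective 9.
(u,v)=(0,1): 4·0+2·1=2≤20, 6·0+6·1=6≤11, objective 4.
(u,v)=(0,0): 4·0+2·0=0≤20, 6·0+6·0=0≤11, objective 0.
The best lattice point is (1,0), giving 9.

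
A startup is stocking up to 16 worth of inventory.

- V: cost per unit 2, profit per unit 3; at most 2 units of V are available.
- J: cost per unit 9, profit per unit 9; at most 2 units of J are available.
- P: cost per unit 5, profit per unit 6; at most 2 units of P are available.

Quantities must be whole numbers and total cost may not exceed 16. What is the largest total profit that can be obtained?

18

V has the best ratio (3/2); taking only V gives at most 2×3 = 6 (stopped by the supply cap of 2).
Mixing does better — 1×V, 1×J, and 1×P: cost 16 ≤ 16, profit 1·3 + 1·9 + 1·6 = 18.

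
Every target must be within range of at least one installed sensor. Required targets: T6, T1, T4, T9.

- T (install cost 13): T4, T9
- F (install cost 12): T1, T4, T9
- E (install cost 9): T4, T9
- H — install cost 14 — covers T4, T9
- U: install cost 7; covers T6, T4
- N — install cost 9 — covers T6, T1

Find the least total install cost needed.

This is an integer covering problem.
The greedy cost-per-new-target heuristic would pick U and F for 19, but a cheaper cover exists.
Choose E and N: together they cover T6, T1, T4, T9 — every target.
Total install cost: 9 + 9 = 18.
No cover costs less than 18.

18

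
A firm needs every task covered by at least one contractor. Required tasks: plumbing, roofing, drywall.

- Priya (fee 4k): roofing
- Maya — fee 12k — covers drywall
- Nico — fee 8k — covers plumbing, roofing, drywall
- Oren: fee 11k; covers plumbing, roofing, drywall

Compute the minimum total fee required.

This is a weighted set-cover instance.
Nico alone covers plumbing, roofing, drywall — every task.
Total fee: 8.
No cover costs less than 8.

8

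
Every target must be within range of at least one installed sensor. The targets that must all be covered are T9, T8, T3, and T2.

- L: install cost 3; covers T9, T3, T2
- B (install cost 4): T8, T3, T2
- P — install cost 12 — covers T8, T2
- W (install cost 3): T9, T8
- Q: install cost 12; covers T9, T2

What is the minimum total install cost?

6

This is an integer covering problem.
Choose L and W: together they cover T9, T8, T3, T2 — every target.
Total install cost: 3 + 3 = 6.
No cover costs less than 6.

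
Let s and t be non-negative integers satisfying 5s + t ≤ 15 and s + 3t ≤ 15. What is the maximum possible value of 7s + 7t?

Relaxing integrality, the LP optimum is 45.00 at (s,t) = (2.14, 4.29), which is not an integer point.
(s,t)=(2,4): 5·2+1·4=14≤15, 1·2+3·4=14≤15, objective 42.
(s,t)=(2,3): 5·2+1·3=13≤15, 1·2+3·3=11≤15, objective 35.
(s,t)=(1,4): 5·1+1·4=9≤15, 1·1+3·4=13≤15, objective 35.
The best lattice point is (2,4), giving 42.

42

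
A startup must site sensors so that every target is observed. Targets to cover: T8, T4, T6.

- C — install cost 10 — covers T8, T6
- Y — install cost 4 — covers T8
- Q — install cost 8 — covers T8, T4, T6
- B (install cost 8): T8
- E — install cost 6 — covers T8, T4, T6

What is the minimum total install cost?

6

E alone covers T8, T4, T6 — every target.
Total install cost: 6.
No cover costs less than 6.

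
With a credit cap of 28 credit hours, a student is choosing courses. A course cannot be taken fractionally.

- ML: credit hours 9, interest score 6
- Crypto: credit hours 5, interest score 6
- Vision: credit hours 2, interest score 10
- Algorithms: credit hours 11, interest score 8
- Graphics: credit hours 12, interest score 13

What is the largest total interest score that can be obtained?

ML + Crypto + Vision + Algorithms: credit hours 9 + 5 + 2 + 11 = 27 ≤ 28, interest score 6 + 6 + 10 + 8 = 30.
Vision + Algorithms + Graphics: credit hours 2 + 11 + 12 = 25 ≤ 28, interest score 10 + 8 + 13 = 31.
ML + Crypto + Vision + Graphics: credit hours 9 + 5 + 2 + 12 = 28 ≤ 28, interest score 6 + 6 + 10 + 13 = 35.
Best is ML, Crypto, Vision, and Graphics with total interest score 35.

35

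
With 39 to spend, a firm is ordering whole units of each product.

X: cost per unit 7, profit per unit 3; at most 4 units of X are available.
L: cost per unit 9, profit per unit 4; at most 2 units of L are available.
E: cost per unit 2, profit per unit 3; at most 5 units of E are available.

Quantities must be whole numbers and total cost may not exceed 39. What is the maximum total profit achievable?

E has the best ratio (3/2); taking only E gives at most 5×3 = 15 (stopped by the supply cap of 5).
Mixing does better — 4×X and 5×E: cost 38 ≤ 39, profit 4·3 + 5·3 = 27.

27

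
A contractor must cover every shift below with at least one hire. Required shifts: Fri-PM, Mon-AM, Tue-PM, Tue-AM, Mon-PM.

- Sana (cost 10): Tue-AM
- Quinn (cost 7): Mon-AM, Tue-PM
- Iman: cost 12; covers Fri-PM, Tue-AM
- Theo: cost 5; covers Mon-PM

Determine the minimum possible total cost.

Choose Quinn, Iman, and Theo: together they cover Fri-PM, Mon-AM, Tue-PM, Tue-AM, Mon-PM — every shift.
Total cost: 7 + 12 + 5 = 24.
No cover costs less than 24.

24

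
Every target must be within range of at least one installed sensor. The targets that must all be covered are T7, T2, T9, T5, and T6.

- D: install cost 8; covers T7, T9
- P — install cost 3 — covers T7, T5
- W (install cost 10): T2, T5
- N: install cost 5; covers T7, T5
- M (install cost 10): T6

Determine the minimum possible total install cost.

28

The greedy cost-per-new-target heuristic would pick P, D, W, and M for 31, but a cheaper cover exists.
Choose D, W, and M: together they cover T7, T2, T9, T5, T6 — every target.
Total install cost: 8 + 10 + 10 = 28.
No cover costs less than 28.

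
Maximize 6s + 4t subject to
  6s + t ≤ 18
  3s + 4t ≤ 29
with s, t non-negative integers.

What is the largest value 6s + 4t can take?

32

(s,t)=(2,5) is feasible, giving 32.
(s,t)=(1,6) is feasible, giving 30.
(s,t)=(2,4) is feasible, giving 28.
Maximum is 32 at (s,t)=(2,5).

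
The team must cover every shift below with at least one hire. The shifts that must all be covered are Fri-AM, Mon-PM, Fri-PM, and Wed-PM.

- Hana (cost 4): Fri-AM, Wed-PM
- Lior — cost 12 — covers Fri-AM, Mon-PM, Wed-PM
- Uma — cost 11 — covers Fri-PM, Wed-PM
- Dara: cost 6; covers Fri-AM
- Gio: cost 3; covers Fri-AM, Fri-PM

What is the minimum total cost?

15

The greedy cost-per-new-shift heuristic would pick Gio, Hana, and Lior for 19, but a cheaper cover exists.
Choose Lior and Gio: together they cover Fri-AM, Mon-PM, Fri-PM, Wed-PM — every shift.
Total cost: 12 + 3 = 15.
No cover costs less than 15.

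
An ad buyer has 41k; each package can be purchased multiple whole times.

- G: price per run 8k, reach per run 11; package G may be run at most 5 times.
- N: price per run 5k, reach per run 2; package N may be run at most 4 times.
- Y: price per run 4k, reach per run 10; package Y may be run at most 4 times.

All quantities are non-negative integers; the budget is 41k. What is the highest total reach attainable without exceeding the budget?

73

Y has the best ratio (10/4); taking only Y gives at most 4×10 = 40 (stopped by the supply cap of 4).
Mixing does better — 3×G and 4×Y: price 40 ≤ 41, reach 3·11 + 4·10 = 73.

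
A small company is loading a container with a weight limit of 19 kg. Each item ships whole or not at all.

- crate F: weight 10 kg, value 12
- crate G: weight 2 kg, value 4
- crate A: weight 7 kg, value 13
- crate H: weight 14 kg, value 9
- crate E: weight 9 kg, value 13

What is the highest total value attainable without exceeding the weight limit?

30

Allowing fractional choices, the relaxed optimum would be about 31.2, but items are indivisible.
crate A + crate E: weight 7 + 9 = 16 ≤ 19, value 13 + 13 = 26.
crate G + crate A + crate E: weight 2 + 7 + 9 = 18 ≤ 19, value 4 + 13 + 13 = 30.
crate F + crate G + crate A: weight 10 + 2 + 7 = 19 ≤ 19, value 12 + 4 + 13 = 29.
Best is crate G, crate A, and crate E with total value 30.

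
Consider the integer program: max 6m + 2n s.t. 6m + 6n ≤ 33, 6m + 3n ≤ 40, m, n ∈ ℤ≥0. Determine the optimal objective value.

30

The continuous relaxation peaks at (5.5, 0) with value 33.00; rounding to a feasible lattice point costs some objective.
(m,n)=(5,0): 6·5+6·0=30≤33, 6·5+3·0=30≤40, objective 30.
(m,n)=(4,1): 6·4+6·1=30≤33, 6·4+3·1=27≤40, objective 26.
(m,n)=(4,0): 6·4+6·0=24≤33, 6·4+3·0=24≤40, objective 24.
No feasible integer point exceeds 30.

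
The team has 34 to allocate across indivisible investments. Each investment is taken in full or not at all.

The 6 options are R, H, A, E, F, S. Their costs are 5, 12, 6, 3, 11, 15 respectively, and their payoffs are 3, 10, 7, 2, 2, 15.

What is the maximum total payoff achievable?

32

Allowing fractional choices, the relaxed optimum would be about 32.7, but investments are indivisible.
R + H + S: cost 5 + 12 + 15 = 32 ≤ 34, payoff 3 + 10 + 15 = 28.
H + A + S: cost 12 + 6 + 15 = 33 ≤ 34, payoff 10 + 7 + 15 = 32.
Best is H, A, and S with total payoff 32.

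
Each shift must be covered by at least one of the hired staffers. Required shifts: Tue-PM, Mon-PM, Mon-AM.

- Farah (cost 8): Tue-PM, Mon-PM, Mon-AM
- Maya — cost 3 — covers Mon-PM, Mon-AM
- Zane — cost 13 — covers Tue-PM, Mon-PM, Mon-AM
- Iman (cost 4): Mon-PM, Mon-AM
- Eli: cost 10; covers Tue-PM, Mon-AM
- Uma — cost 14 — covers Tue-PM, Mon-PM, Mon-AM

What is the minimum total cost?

This is a weighted set-cover instance.
The greedy cost-per-new-shift heuristic would pick Maya and Farah for 11, but a cheaper cover exists.
Farah alone covers Tue-PM, Mon-PM, Mon-AM — every shift.
Total cost: 8.
No cover costs less than 8.

8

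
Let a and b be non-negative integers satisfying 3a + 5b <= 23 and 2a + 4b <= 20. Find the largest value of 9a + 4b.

63

(a,b)=(7,0) is feasible, giving 63.
(a,b)=(6,1) is feasible, giving 58.
(a,b)=(6,0) is feasible, giving 54.
The best lattice point is (7,0), giving 63.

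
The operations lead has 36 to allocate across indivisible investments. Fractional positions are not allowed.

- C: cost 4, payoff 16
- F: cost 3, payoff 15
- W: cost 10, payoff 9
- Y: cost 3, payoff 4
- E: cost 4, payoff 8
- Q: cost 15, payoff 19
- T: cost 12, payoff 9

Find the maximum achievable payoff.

This is a 0-1 knapsack instance.
Allowing fractional choices, the relaxed optimum would be about 68.3, but investments are indivisible.
C + F + W + E + Q: cost 4 + 3 + 10 + 4 + 15 = 36 ≤ 36, payoff 16 + 15 + 9 + 8 + 19 = 67.
C + F + W + Y + Q: cost 4 + 3 + 10 + 3 + 15 = 35 ≤ 36, payoff 16 + 15 + 9 + 4 + 19 = 63.
Best is C, F, W, E, and Q with total payoff 67.

67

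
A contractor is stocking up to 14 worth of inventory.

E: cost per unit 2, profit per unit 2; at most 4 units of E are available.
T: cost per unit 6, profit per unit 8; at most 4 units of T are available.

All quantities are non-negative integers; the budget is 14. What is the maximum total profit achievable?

18

Take 1×E and 2×T: cost 14 ≤ 14, profit 1·2 + 2·8 = 18.
No other integer combination yields more.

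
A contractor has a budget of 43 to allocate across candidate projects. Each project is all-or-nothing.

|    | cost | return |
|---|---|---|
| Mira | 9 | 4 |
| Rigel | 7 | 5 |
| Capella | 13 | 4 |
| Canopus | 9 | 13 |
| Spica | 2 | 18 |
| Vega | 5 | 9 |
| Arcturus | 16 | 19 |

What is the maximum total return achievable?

64

Canopus + Spica + Vega + Arcturus: cost 9 + 2 + 5 + 16 = 32 ≤ 43, return 13 + 18 + 9 + 19 = 59.
Mira + Canopus + Spica + Vega + Arcturus: cost 9 + 9 + 2 + 5 + 16 = 41 ≤ 43, return 4 + 13 + 18 + 9 + 19 = 63.
Rigel + Canopus + Spica + Vega + Arcturus: cost 7 + 9 + 2 + 5 + 16 = 39 ≤ 43, return 5 + 13 + 18 + 9 + 19 = 64.
Best is Rigel, Canopus, Spica, Vega, and Arcturus with total return 64.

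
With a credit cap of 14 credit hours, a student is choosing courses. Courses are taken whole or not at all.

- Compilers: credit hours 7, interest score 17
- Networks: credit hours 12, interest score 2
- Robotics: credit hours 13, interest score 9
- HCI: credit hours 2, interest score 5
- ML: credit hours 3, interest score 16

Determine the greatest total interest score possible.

Take Compilers, HCI, and ML: credit hours 7 + 2 + 3 = 12 ≤ 14, interest score 17 + 5 + 16 = 38.
No other feasible combination does better.

38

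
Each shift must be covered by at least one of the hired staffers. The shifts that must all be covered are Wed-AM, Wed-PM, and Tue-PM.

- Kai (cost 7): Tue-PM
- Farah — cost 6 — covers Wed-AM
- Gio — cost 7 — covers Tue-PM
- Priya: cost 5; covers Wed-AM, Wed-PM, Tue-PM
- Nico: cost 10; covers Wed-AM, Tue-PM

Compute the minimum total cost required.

This is a weighted set-cover instance.
Priya alone covers Wed-AM, Wed-PM, Tue-PM — every shift.
Total cost: 5.
No cover costs less than 5.

5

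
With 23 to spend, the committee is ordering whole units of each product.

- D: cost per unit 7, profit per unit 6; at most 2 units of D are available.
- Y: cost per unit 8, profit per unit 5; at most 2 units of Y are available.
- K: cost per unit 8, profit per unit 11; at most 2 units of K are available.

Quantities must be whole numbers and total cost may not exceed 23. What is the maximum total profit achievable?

28

This is a bounded integer knapsack.
Take 1×D and 2×K: cost 23 ≤ 23, profit 1·6 + 2·11 = 28.
K has the best ratio (11/8) and is taken to its limit of 2; remaining capacity is filled optimally with the others.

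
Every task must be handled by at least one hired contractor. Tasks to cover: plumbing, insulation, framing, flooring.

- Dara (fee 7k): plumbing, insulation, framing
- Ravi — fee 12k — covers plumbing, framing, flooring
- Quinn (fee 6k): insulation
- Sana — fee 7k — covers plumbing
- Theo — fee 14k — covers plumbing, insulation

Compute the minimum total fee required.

18

Choose Ravi and Quinn: together they cover plumbing, insulation, framing, flooring — every task.
Total fee: 12 + 6 = 18.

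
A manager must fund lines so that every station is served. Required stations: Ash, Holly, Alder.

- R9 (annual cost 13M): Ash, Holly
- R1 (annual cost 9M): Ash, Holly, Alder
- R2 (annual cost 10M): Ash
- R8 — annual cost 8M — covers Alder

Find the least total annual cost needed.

R1 alone covers Ash, Holly, Alder — every station.
Total annual cost: 9.

9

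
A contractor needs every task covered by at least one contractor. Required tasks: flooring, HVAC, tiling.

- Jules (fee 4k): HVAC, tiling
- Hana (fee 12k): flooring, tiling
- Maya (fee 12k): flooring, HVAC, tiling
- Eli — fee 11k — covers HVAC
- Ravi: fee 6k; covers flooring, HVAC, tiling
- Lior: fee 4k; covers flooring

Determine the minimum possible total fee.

The greedy cost-per-new-task heuristic would pick Jules and Lior for 8, but a cheaper cover exists.
Ravi alone covers flooring, HVAC, tiling — every task.
Total fee: 6.
No cover costs less than 6.

6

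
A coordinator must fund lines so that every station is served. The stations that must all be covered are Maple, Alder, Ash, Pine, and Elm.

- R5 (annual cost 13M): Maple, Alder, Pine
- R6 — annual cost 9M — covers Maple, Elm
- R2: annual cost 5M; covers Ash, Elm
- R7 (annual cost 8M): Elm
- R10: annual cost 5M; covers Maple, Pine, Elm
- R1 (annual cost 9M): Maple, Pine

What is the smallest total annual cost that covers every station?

The greedy cost-per-new-station heuristic would pick R10, R2, and R5 for 23, but a cheaper cover exists.
Choose R5 and R2: together they cover Maple, Alder, Ash, Pine, Elm — every station.
Total annual cost: 13 + 5 = 18.
No cover costs less than 18.

18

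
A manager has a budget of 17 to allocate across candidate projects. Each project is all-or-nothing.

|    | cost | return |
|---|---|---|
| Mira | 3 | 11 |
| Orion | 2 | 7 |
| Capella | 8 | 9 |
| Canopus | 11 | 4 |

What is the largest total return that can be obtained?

Mira + Capella: cost 3 + 8 = 11 ≤ 17, return 11 + 9 = 20.
Mira + Orion + Canopus: cost 3 + 2 + 11 = 16 ≤ 17, return 11 + 7 + 4 = 22.
Mira + Orion + Capella: cost 3 + 2 + 8 = 13 ≤ 17, return 11 + 7 + 9 = 27.
Best is Mira, Orion, and Capella with total return 27.

27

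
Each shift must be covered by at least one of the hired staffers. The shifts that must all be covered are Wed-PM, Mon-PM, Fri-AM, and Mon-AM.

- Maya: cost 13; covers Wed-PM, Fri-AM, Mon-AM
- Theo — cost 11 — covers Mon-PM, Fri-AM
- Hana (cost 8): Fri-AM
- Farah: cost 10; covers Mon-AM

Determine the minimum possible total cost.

This is an integer covering problem.
Choose Maya and Theo: together they cover Wed-PM, Mon-PM, Fri-AM, Mon-AM — every shift.
Total cost: 13 + 11 = 24.
No cover costs less than 24.

24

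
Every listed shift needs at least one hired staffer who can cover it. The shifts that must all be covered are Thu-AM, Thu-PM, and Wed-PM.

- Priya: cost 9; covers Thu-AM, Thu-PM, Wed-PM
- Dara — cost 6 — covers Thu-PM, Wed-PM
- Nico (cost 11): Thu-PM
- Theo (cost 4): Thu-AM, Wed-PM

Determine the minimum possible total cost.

9

This is a weighted set-cover instance.
Priya alone covers Thu-AM, Thu-PM, Wed-PM — every shift.
Total cost: 9.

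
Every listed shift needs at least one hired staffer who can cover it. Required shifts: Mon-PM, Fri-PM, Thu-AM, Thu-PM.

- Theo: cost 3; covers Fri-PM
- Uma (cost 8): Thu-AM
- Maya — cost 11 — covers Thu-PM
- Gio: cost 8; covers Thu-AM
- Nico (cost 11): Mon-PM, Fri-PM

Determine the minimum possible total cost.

30

This is a weighted set-cover instance.
The greedy cost-per-new-shift heuristic would pick Theo, Uma, Maya, and Nico for 33, but a cheaper cover exists.
Choose Uma, Maya, and Nico: together they cover Mon-PM, Fri-PM, Thu-AM, Thu-PM — every shift.
Total cost: 8 + 11 + 11 = 30.
No cover costs less than 30.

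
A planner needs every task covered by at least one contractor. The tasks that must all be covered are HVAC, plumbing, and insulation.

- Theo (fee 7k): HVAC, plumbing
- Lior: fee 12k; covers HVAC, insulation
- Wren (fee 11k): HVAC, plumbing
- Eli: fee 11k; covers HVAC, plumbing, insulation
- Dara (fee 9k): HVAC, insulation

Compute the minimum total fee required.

11

The greedy cost-per-new-task heuristic would pick Theo and Dara for 16, but a cheaper cover exists.
Eli alone covers HVAC, plumbing, insulation — every task.
Total fee: 11.
No cover costs less than 11.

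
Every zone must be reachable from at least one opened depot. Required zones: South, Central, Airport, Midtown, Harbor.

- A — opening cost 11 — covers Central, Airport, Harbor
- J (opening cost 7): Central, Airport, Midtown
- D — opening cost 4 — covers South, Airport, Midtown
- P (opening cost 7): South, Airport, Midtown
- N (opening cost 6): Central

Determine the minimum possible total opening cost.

This is a weighted set-cover instance.
Choose A and D: together they cover South, Central, Airport, Midtown, Harbor — every zone.
Total opening cost: 11 + 4 = 15.
No cover costs less than 15.

15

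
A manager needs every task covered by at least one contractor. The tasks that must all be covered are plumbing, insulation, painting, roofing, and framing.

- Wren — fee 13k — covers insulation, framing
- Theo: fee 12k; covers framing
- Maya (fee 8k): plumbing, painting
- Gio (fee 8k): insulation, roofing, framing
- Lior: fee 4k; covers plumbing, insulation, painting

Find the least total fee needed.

12

Choose Gio and Lior: together they cover plumbing, insulation, painting, roofing, framing — every task.
Total fee: 8 + 4 = 12.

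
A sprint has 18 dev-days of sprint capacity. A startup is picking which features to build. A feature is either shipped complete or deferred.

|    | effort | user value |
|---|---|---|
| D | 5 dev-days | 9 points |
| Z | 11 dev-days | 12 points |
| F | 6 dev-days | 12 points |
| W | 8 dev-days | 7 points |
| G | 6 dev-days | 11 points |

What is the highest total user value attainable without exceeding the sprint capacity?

32

Treat it as a binary knapsack problem.
Allowing fractional choices, the relaxed optimum would be about 33.1, but features are indivisible.
Z + F: effort 11 + 6 = 17 ≤ 18, user value 12 + 12 = 24.
D + F + G: effort 5 + 6 + 6 = 17 ≤ 18, user value 9 + 12 + 11 = 32.
F + G: effort 6 + 6 = 12 ≤ 18, user value 12 + 11 = 23.
Best is D, F, and G with total user value 32.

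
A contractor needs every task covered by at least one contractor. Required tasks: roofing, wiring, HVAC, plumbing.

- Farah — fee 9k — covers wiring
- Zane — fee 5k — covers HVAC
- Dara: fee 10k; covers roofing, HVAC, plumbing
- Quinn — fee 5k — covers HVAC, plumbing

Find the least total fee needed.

19

The greedy cost-per-new-task heuristic would pick Quinn, Farah, and Dara for 24, but a cheaper cover exists.
Choose Farah and Dara: together they cover roofing, wiring, HVAC, plumbing — every task.
Total fee: 9 + 10 = 19.
No cover costs less than 19.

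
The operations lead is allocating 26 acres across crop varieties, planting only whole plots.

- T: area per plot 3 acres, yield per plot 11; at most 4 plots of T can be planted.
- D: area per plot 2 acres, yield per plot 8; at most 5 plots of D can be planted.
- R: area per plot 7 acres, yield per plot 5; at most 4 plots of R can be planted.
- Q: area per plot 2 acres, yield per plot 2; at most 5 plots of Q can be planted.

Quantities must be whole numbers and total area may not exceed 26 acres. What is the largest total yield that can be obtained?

88

This is a bounded integer knapsack.
D has the best ratio (8/2); taking only D gives at most 5×8 = 40 (stopped by the supply cap of 5).
Mixing does better — 4×T, 5×D, and 2×Q: area 26 ≤ 26, yield 4·11 + 5·8 + 2·2 = 88.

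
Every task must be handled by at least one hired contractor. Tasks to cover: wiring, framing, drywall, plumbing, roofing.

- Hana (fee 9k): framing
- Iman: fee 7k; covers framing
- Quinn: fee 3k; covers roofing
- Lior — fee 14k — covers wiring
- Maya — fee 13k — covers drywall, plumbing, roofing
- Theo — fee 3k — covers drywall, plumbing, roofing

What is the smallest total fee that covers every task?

24

This is a weighted set-cover instance.
Choose Iman, Lior, and Theo: together they cover wiring, framing, drywall, plumbing, roofing — every task.
Total fee: 7 + 14 + 3 = 24.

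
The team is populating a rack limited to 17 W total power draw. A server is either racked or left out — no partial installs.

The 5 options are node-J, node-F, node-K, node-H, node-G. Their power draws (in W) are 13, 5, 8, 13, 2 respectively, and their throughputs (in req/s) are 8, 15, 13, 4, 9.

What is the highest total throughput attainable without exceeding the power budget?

Allowing fractional choices, the relaxed optimum would be about 38.2, but servers are indivisible.
node-F + node-K + node-G: power draw 5 + 8 + 2 = 15 ≤ 17, throughput 15 + 13 + 9 = 37.
node-F + node-G: power draw 5 + 2 = 7 ≤ 17, throughput 15 + 9 = 24.
node-F + node-K: power draw 5 + 8 = 13 ≤ 17, throughput 15 + 13 = 28.
Best is node-F, node-K, and node-G with total throughput 37.

37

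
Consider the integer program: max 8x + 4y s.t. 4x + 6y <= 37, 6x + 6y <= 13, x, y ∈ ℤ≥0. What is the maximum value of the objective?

16

(x,y)=(2,0) is feasible, giving 16.
(x,y)=(1,1) is feasible, giving 12.
The best lattice point is (2,0), giving 16.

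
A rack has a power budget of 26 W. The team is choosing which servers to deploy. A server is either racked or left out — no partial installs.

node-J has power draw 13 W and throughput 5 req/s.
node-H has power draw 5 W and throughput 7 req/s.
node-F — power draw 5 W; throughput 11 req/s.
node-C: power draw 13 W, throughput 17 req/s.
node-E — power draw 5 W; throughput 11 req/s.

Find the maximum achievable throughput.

Allowing fractional choices, the relaxed optimum would be about 43.4, but servers are indivisible.
node-F + node-C + node-E: power draw 5 + 13 + 5 = 23 ≤ 26, throughput 11 + 17 + 11 = 39.
node-H + node-F + node-C: power draw 5 + 5 + 13 = 23 ≤ 26, throughput 7 + 11 + 17 = 35.
Best is node-F, node-C, and node-E with total throughput 39.

39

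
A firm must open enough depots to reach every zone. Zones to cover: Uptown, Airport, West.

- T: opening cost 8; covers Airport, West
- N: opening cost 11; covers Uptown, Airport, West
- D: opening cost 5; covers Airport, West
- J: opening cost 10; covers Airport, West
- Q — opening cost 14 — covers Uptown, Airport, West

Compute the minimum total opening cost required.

11

The greedy cost-per-new-zone heuristic would pick D and N for 16, but a cheaper cover exists.
N alone covers Uptown, Airport, West — every zone.
Total opening cost: 11.
No cover costs less than 11.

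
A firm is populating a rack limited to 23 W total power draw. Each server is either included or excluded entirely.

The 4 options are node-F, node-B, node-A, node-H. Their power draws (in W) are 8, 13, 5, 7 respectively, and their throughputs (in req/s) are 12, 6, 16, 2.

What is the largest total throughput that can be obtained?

Take node-F, node-A, and node-H: power draw 8 + 5 + 7 = 20 ≤ 23, throughput 12 + 16 + 2 = 30.
No other feasible combination does better.

30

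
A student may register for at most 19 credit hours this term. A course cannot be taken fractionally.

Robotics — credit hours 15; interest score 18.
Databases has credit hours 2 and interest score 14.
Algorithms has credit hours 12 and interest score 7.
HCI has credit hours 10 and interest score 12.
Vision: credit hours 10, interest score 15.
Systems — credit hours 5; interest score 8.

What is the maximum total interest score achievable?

Treat it as a binary knapsack problem.
Take Databases, Vision, and Systems: credit hours 2 + 10 + 5 = 17 ≤ 19, interest score 14 + 15 + 8 = 37.
No other feasible combination does better.

37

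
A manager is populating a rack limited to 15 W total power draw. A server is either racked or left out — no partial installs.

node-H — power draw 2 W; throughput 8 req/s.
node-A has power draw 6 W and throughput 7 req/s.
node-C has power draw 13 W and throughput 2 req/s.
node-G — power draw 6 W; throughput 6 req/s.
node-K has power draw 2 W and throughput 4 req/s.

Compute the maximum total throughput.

node-H + node-A + node-K: power draw 2 + 6 + 2 = 10 ≤ 15, throughput 8 + 7 + 4 = 19.
node-H + node-A + node-G: power draw 2 + 6 + 6 = 14 ≤ 15, throughput 8 + 7 + 6 = 21.
Best is node-H, node-A, and node-G with total throughput 21.

21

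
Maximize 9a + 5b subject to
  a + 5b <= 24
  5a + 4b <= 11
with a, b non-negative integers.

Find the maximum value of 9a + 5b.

(a,b)=(2,0) is feasible, giving 18.
(a,b)=(1,1) is feasible, giving 14.
(a,b)=(1,0) is feasible, giving 9.
The best lattice point is (2,0), giving 18.

18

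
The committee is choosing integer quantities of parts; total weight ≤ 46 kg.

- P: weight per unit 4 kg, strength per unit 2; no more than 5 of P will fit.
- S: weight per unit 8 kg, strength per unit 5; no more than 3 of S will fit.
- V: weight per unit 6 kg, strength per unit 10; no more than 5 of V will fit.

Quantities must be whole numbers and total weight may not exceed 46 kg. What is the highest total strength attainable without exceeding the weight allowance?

V has the best ratio (10/6); taking only V gives at most 5×10 = 50 (stopped by the supply cap of 5).
Mixing does better — 2×S and 5×V: weight 46 ≤ 46, strength 2·5 + 5·10 = 60.

60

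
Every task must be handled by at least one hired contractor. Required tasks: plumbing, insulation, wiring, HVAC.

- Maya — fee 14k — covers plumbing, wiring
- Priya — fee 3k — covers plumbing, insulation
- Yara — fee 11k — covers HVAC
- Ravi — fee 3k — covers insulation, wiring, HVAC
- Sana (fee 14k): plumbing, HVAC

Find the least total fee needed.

6

This is an integer covering problem.
Choose Priya and Ravi: together they cover plumbing, insulation, wiring, HVAC — every task.
Total fee: 3 + 3 = 6.
No cover costs less than 6.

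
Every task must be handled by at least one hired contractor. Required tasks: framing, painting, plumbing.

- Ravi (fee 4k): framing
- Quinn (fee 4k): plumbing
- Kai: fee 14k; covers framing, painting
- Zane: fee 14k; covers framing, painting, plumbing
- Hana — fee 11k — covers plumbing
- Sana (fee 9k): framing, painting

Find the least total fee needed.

13

The greedy cost-per-new-task heuristic would pick Ravi, Quinn, and Sana for 17, but a cheaper cover exists.
Choose Quinn and Sana: together they cover framing, painting, plumbing — every task.
Total fee: 4 + 9 = 13.
No cover costs less than 13.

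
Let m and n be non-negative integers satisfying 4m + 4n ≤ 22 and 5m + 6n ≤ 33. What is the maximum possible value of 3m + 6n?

(m,n)=(0,5) is feasible, giving 30.
(m,n)=(1,4) is feasible, giving 27.
(m,n)=(0,4) is feasible, giving 24.
The best lattice point is (0,5), giving 30.

30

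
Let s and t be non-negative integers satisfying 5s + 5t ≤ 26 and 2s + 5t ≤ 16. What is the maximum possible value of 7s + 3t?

Relaxing integrality, the LP optimum is 36.40 at (s,t) = (5.2, 0), which is not an integer point.
(s,t)=(5,0): 5·5+5·0=25≤26, 2·5+5·0=10≤16, objective 35.
(s,t)=(4,1): 5·4+5·1=25≤26, 2·4+5·1=13≤16, objective 31.
No feasible integer point exceeds 35.

35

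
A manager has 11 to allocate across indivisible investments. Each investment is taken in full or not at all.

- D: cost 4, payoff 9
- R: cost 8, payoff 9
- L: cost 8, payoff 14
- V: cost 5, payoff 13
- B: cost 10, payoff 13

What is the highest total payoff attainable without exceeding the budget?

22

Take D and V: cost 4 + 5 = 9 ≤ 11, payoff 9 + 13 = 22.
No other feasible combination does better.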